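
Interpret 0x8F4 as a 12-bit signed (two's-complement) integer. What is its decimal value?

pattern = 100011110100 (MSB is 1 ⇒ negative)
Invert: 011100001011, add 1 → 011100001100 = 1804, so the value is -1804.
(Equivalently: 2292 - 2^12 = 2292 - 4096 = -1804.)

-1804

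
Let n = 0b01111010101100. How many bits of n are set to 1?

n = 1111010101100
Count the 1s: 1 + 1 + 1 + 1 + 1 + 1 + 1 + 1 = 8

8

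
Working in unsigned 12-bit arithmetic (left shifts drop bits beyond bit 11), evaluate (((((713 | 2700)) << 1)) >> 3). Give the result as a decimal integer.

179

713 = 001011001001
2700 = 101010001100
→ | → 101011001101 = 2765
→ << 1 (mod 2^12) → 010110011010 = 1434
→ >> 3 → 000010110011 = 179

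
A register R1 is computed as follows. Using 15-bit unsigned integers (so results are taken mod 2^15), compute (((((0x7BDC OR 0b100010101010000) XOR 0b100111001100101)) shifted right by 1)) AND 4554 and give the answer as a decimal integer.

0x7BDC = 111101111011100
0b100010101010000 = 100010101010000
→ OR → 111111111011100 = 32732
0b100111001100101 = 100111001100101
→ XOR → 011000110111001 = 12729
→ shifted right by 1 → 001100011011100 = 6364
4554 = 001000111001010
→ AND → 001000011001000 = 4296

4296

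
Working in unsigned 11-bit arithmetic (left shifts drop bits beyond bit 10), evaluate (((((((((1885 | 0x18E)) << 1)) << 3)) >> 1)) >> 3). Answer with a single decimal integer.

95

1885 = 11101011101
0x18E = 00110001110
→ | → 11111011111 = 2015
→ << 1 (mod 2^11) → 11110111110 = 1982
→ << 3 (mod 2^11) → 10111110000 = 1520
→ >> 1 → 01011111000 = 760
→ >> 3 → 00001011111 = 95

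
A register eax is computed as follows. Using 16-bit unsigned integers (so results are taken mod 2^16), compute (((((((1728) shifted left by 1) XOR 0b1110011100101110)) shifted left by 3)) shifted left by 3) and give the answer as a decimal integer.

43904

1728 = 0000011011000000
→ shifted left by 1 (mod 2^16) → 0000110110000000 = 3456
0b1110011100101110 = 1110011100101110
→ XOR → 1110101010101110 = 60078
→ shifted left by 3 (mod 2^16) → 0101010101110000 = 21872
→ shifted left by 3 (mod 2^16) → 1010101110000000 = 43904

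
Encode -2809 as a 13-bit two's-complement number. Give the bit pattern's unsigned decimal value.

5383

2809 in 13 bits: 0101011111001
Invert: 1010100000110
Add 1:  1010100000111 = 5383
(Check: 2^13 - 2809 = 8192 - 2809 = 5383.)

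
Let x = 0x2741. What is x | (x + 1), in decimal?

10051

x = 10011101000001 = 10049
x + 1 = 10011101000010
OR    = 10011101000011 = 10051
(x | (x + 1) sets the lowest cleared bit.)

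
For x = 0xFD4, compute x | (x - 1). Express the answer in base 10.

x = 111111010100 = 4052
x - 1 = 111111010011
OR    = 111111010111 = 4055
(x | (x - 1) sets all bits below the lowest set bit.)

4055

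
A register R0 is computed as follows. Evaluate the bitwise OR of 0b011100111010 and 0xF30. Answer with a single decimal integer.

a = 011100111010
0xF30 = 111100110000
 OR → 111100111010 = 3898

3898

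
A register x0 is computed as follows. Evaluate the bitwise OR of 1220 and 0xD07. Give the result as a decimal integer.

1220 = 010011000100
0xD07 = 110100000111
 OR → 110111000111 = 3527

3527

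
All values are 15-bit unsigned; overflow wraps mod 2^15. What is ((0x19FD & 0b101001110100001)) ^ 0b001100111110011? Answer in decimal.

2130

0x19FD = 001100111111101
0b101001110100001 = 101001110100001
→ & → 001000110100001 = 4513
0b001100111110011 = 001100111110011
→ ^ → 000100001010010 = 2130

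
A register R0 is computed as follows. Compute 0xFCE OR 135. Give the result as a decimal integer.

4047

0xFCE = 111111001110
135 = 000010000111
 OR → 111111001111 = 4047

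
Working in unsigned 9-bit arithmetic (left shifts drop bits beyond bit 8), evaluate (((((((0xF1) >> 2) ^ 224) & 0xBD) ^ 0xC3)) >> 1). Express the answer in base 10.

0xF1 = 011110001
→ >> 2 → 000111100 = 60
224 = 011100000
→ ^ → 011011100 = 220
0xBD = 010111101
→ & → 010011100 = 156
0xC3 = 011000011
→ ^ → 001011111 = 95
→ >> 1 → 000101111 = 47

47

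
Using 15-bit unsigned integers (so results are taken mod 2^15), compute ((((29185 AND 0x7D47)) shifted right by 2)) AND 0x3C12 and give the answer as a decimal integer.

29185 = 111001000000001
0x7D47 = 111110101000111
→ AND → 111000000000001 = 28673
→ shifted right by 2 → 001110000000000 = 7168
0x3C12 = 011110000010010
→ AND → 001110000000000 = 7168

7168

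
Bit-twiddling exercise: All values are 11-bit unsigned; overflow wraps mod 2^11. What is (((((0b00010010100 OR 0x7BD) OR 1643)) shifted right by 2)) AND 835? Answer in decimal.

323

0b00010010100 = 00010010100
0x7BD = 11110111101
→ OR → 11110111101 = 1981
1643 = 11001101011
→ OR → 11111111111 = 2047
→ shifted right by 2 → 00111111111 = 511
835 = 01101000011
→ AND → 00101000011 = 323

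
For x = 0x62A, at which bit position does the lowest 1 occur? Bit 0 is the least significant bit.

0x62A = 11000101010
Trailing zeros: 1, so the lowest set bit is bit 1 (value 2).

1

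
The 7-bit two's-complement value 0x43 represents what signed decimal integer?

pattern = 1000011 (MSB is 1 ⇒ negative)
Invert: 0111100, add 1 → 0111101 = 61, so the value is -61.
(Equivalently: 67 - 2^7 = 67 - 128 = -61.)

-61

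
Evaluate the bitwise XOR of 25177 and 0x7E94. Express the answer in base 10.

25177 = 110001001011001
0x7E94 = 111111010010100
XOR → 001110011001101 = 7373

7373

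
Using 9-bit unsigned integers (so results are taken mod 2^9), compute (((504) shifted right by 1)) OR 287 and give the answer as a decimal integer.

511

504 = 111111000
→ shifted right by 1 → 011111100 = 252
287 = 100011111
→ OR → 111111111 = 511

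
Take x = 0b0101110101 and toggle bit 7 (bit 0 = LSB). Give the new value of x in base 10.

x = 0101110101
bit 7 is currently 0; toggle it via x ^ (1 << 7) = x ^ 128
→ 0111110101 = 501

501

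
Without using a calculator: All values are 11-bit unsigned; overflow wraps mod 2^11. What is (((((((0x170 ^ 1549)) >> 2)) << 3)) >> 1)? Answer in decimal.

0x170 = 00101110000
1549 = 11000001101
→ ^ → 11101111101 = 1917
→ >> 2 → 00111011111 = 479
→ << 3 (mod 2^11) → 11011111000 = 1784
→ >> 1 → 01101111100 = 892

892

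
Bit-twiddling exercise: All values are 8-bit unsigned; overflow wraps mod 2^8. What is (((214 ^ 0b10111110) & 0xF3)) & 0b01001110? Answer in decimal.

214 = 11010110
0b10111110 = 10111110
→ ^ → 01101000 = 104
0xF3 = 11110011
→ & → 01100000 = 96
0b01001110 = 01001110
→ & → 01000000 = 64

64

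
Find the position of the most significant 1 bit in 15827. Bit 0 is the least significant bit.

15827 = 11110111010011
The topmost 1 is at position 13 (since 2^13 = 8192 ≤ 15827 < 16384).

13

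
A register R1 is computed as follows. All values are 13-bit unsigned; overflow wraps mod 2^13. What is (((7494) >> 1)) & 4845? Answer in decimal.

7494 = 1110101000110
→ >> 1 → 0111010100011 = 3747
4845 = 1001011101101
→ & → 0001010100001 = 673

673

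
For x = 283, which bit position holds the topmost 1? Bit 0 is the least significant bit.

283 = 100011011
The topmost 1 is at position 8 (since 2^8 = 256 ≤ 283 < 512).

8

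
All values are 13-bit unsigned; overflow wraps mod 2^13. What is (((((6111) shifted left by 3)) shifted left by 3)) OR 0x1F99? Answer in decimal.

8153

6111 = 1011111011111
→ shifted left by 3 (mod 2^13) → 1111011111000 = 7928
→ shifted left by 3 (mod 2^13) → 1011111000000 = 6080
0x1F99 = 1111110011001
→ OR → 1111111011001 = 8153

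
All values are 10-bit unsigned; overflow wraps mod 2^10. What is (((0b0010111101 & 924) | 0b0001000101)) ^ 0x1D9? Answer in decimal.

260

0b0010111101 = 0010111101
924 = 1110011100
→ & → 0010011100 = 156
0b0001000101 = 0001000101
→ | → 0011011101 = 221
0x1D9 = 0111011001
→ ^ → 0100000100 = 260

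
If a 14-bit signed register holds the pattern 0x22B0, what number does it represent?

-7504

pattern = 10001010110000 (MSB is 1 ⇒ negative)
Invert: 01110101001111, add 1 → 01110101010000 = 7504, so the value is -7504.
(Equivalently: 8880 - 2^14 = 8880 - 16384 = -7504.)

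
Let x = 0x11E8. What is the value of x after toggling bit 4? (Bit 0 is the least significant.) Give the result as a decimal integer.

4600

x = 001000111101000
bit 4 is currently 0; toggle it via x ^ (1 << 4) = x ^ 16
→ 001000111111000 = 4600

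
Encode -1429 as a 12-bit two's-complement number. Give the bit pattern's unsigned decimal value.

1429 in 12 bits: 010110010101
Invert: 101001101010
Add 1:  101001101011 = 2667
(Check: 2^12 - 1429 = 4096 - 1429 = 2667.)

2667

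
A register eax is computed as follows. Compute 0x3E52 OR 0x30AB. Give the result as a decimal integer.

16123

0x3E52 = 11111001010010
0x30AB = 11000010101011
 OR → 11111011111011 = 16123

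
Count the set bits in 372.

372 = 101110100
Count the 1s: 1 + 1 + 1 + 1 + 1 = 5

5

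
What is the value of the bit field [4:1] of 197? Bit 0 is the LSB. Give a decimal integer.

2

v = 011000101
Shift right by 1: 01100010
Mask low 4 bits: 0010 = 2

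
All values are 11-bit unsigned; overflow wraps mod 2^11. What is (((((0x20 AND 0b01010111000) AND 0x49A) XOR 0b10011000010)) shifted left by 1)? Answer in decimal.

388

0x20 = 00000100000
0b01010111000 = 01010111000
→ AND → 00000100000 = 32
0x49A = 10010011010
→ AND → 00000000000 = 0
0b10011000010 = 10011000010
→ XOR → 10011000010 = 1218
→ shifted left by 1 (mod 2^11) → 00110000100 = 388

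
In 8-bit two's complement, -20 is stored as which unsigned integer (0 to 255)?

20 in 8 bits: 00010100
Invert: 11101011
Add 1:  11101100 = 236
(Check: 2^8 - 20 = 256 - 20 = 236.)

236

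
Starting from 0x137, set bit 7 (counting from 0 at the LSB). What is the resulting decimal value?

439

x = 00100110111
bit 7 is currently 0; set it via x | (1 << 7) = x | 128
→ 00110110111 = 439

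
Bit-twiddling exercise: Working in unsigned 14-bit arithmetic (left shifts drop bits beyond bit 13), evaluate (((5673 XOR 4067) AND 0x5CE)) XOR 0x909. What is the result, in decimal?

5673 = 01011000101001
4067 = 00111111100011
→ XOR → 01100111001010 = 6602
0x5CE = 00010111001110
→ AND → 00000111001010 = 458
0x909 = 00100100001001
→ XOR → 00100011000011 = 2243

2243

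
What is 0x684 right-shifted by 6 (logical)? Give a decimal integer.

26

0x684 = 11010000100
shift right by 6 → 00000011010 = 26
(equivalently, floor(1668 / 64))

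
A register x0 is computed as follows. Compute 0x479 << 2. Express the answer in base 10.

4580

0x479 = 0010001111001
shift left by 2 → 1000111100100 = 4580
(equivalently, 1145 × 2^2 = 1145 × 4)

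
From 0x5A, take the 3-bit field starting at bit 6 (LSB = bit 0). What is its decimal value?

1

v = 0001011010
Shift right by 6: 0001
Mask low 3 bits: 001 = 1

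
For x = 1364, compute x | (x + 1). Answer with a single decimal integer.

1365

x = 10101010100 = 1364
x + 1 = 10101010101
OR    = 10101010101 = 1365
(x | (x + 1) sets the lowest cleared bit.)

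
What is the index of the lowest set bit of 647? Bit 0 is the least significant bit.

0

647 = 1010000111
Trailing zeros: 0, so the lowest set bit is bit 0 (value 1).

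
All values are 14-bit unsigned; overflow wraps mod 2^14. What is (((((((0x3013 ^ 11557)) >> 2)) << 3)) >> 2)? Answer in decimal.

3738

0x3013 = 11000000010011
11557 = 10110100100101
→ ^ → 01110100110110 = 7478
→ >> 2 → 00011101001101 = 1869
→ << 3 (mod 2^14) → 11101001101000 = 14952
→ >> 2 → 00111010011010 = 3738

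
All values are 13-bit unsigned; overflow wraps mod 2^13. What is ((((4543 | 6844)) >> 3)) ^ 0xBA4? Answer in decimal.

2259

4543 = 1000110111111
6844 = 1101010111100
→ | → 1101110111111 = 7103
→ >> 3 → 0001101110111 = 887
0xBA4 = 0101110100100
→ ^ → 0100011010011 = 2259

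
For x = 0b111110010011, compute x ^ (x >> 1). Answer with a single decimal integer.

x = 111110010011 = 3987
x>>1 = 011111001001
XOR  = 100001011010 = 2138
(x ^ (x >> 1) gives the standard binary-reflected Gray code of x.)

2138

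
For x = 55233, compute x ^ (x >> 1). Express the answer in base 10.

48161

x = 1101011111000001 = 55233
x>>1 = 0110101111100000
XOR  = 1011110000100001 = 48161
(x ^ (x >> 1) gives the standard binary-reflected Gray code of x.)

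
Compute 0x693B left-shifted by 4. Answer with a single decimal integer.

431024

0x693B = 0000110100100111011
shift left by 4 → 1101001001110110000 = 431024
(equivalently, 26939 × 2^4 = 26939 × 16)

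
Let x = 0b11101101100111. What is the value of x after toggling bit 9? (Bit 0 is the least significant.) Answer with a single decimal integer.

14695

x = 11101101100111
bit 9 is currently 1; toggle it via x ^ (1 << 9) = x ^ 512
→ 11100101100111 = 14695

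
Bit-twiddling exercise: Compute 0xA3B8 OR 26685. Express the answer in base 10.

60349

0xA3B8 = 1010001110111000
26685 = 0110100000111101
 OR → 1110101110111101 = 60349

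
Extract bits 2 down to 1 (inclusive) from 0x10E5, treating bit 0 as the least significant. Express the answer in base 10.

2

v = 1000011100101
Shift right by 1: 100001110010
Mask low 2 bits: 10 = 2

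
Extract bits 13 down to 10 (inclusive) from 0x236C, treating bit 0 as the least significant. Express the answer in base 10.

v = 010001101101100
Shift right by 10: 01000
Mask low 4 bits: 1000 = 8

8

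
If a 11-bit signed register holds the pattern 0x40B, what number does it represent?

pattern = 10000001011 (MSB is 1 ⇒ negative)
Invert: 01111110100, add 1 → 01111110101 = 1013, so the value is -1013.
(Equivalently: 1035 - 2^11 = 1035 - 2048 = -1013.)

-1013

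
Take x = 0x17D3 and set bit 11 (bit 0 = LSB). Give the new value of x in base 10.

x = 001011111010011
bit 11 is currently 0; set it via x | (1 << 11) = x | 2048
→ 001111111010011 = 8147

8147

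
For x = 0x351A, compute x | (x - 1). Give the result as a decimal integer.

x = 11010100011010 = 13594
x - 1 = 11010100011001
OR    = 11010100011011 = 13595
(x | (x - 1) sets all bits below the lowest set bit.)

13595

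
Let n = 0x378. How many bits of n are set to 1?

0x378 = 1101111000
Count the 1s: 1 + 1 + 1 + 1 + 1 + 1 = 6

6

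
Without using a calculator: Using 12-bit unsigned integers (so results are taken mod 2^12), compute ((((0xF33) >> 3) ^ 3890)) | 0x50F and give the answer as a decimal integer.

0xF33 = 111100110011
→ >> 3 → 000111100110 = 486
3890 = 111100110010
→ ^ → 111011010100 = 3796
0x50F = 010100001111
→ | → 111111011111 = 4063

4063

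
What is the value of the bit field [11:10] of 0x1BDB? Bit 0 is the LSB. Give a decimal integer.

v = 1101111011011
Shift right by 10: 110
Mask low 2 bits: 10 = 2

2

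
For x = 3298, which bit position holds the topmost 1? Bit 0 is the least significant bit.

11

3298 = 110011100010
The topmost 1 is at position 11 (since 2^11 = 2048 ≤ 3298 < 4096).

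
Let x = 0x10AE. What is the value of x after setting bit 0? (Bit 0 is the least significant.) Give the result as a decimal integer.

x = 1000010101110
bit 0 is currently 0; set it via x | (1 << 0) = x | 1
→ 1000010101111 = 4271

4271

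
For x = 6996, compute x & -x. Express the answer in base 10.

x = 1101101010100 = 6996
-x (two's complement) = …0010010101100
AND   = 0000000000100 = 4
(x & -x isolates the lowest set bit of x.)

4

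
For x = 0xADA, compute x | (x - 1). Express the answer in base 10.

x = 101011011010 = 2778
x - 1 = 101011011001
OR    = 101011011011 = 2779
(x | (x - 1) sets all bits below the lowest set bit.)

2779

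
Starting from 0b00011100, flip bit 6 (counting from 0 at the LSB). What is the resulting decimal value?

x = 00011100
bit 6 is currently 0; toggle it via x ^ (1 << 6) = x ^ 64
→ 01011100 = 92

92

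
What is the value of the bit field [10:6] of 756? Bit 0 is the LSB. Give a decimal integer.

11

v = 01011110100
Shift right by 6: 01011
Mask low 5 bits: 01011 = 11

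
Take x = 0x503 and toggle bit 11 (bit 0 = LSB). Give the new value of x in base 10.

x = 0010100000011
bit 11 is currently 0; toggle it via x ^ (1 << 11) = x ^ 2048
→ 0110100000011 = 3331

3331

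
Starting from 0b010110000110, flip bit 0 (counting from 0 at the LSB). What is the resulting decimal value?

x = 010110000110
bit 0 is currently 0; toggle it via x ^ (1 << 0) = x ^ 1
→ 010110000111 = 1415

1415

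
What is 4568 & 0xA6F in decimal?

4568 = 1000111011000
0xA6F = 0101001101111
AND → 0000001001000 = 72

72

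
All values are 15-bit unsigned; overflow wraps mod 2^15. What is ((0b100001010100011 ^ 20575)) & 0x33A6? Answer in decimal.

0b100001010100011 = 100001010100011
20575 = 101000001011111
→ ^ → 001001011111100 = 4860
0x33A6 = 011001110100110
→ & → 001001010100100 = 4772

4772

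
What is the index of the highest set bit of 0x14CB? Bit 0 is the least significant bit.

0x14CB = 1010011001011
The topmost 1 is at position 12 (since 2^12 = 4096 ≤ 5323 < 8192).

12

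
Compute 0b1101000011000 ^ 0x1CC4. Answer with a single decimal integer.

a = 1101000011000
0x1CC4 = 1110011000100
XOR → 0011011011100 = 1756

1756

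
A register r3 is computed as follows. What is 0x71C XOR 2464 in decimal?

3772

0x71C = 011100011100
2464 = 100110100000
XOR → 111010111100 = 3772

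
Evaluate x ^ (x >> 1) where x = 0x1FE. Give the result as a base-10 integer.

257

x = 111111110 = 510
x>>1 = 011111111
XOR  = 100000001 = 257
(x ^ (x >> 1) gives the standard binary-reflected Gray code of x.)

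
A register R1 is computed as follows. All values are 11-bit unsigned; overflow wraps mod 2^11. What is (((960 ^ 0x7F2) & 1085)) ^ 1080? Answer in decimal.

8

960 = 01111000000
0x7F2 = 11111110010
→ ^ → 10000110010 = 1074
1085 = 10000111101
→ & → 10000110000 = 1072
1080 = 10000111000
→ ^ → 00000001000 = 8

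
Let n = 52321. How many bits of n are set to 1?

7

52321 = 1100110001100001
Count the 1s: 1 + 1 + 1 + 1 + 1 + 1 + 1 = 7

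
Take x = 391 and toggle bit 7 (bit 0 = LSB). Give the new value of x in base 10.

x = 110000111
bit 7 is currently 1; toggle it via x ^ (1 << 7) = x ^ 128
→ 100000111 = 263

263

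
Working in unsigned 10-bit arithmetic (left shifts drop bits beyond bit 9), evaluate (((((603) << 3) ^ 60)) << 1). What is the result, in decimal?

456

603 = 1001011011
→ << 3 (mod 2^10) → 1011011000 = 728
60 = 0000111100
→ ^ → 1011100100 = 740
→ << 1 (mod 2^10) → 0111001000 = 456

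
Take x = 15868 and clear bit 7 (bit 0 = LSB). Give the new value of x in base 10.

15740

x = 011110111111100
bit 7 is currently 1; clear it via x & ~(1 << 7) = x & ~128
→ 011110101111100 = 15740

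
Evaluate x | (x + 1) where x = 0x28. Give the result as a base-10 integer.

x = 101000 = 40
x + 1 = 101001
OR    = 101001 = 41
(x | (x + 1) sets the lowest cleared bit.)

41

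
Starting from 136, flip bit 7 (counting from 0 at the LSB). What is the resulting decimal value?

8

x = 10001000
bit 7 is currently 1; toggle it via x ^ (1 << 7) = x ^ 128
→ 00001000 = 8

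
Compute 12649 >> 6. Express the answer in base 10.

12649 = 11000101101001
shift right by 6 → 00000011000101 = 197
(equivalently, floor(12649 / 64))

197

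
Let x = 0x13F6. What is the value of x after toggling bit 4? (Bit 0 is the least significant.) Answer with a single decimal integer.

x = 1001111110110
bit 4 is currently 1; toggle it via x ^ (1 << 4) = x ^ 16
→ 1001111100110 = 5094

5094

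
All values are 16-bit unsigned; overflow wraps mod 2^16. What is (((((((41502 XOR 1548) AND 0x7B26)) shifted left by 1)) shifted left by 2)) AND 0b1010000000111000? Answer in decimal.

41502 = 1010001000011110
1548 = 0000011000001100
→ XOR → 1010010000010010 = 42002
0x7B26 = 0111101100100110
→ AND → 0010000000000010 = 8194
→ shifted left by 1 (mod 2^16) → 0100000000000100 = 16388
→ shifted left by 2 (mod 2^16) → 0000000000010000 = 16
0b1010000000111000 = 1010000000111000
→ AND → 0000000000010000 = 16

16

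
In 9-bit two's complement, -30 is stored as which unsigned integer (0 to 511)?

30 in 9 bits: 000011110
Invert: 111100001
Add 1:  111100010 = 482
(Check: 2^9 - 30 = 512 - 30 = 482.)

482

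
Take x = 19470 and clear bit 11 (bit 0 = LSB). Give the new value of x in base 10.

x = 100110000001110
bit 11 is currently 1; clear it via x & ~(1 << 11) = x & ~2048
→ 100010000001110 = 17422

17422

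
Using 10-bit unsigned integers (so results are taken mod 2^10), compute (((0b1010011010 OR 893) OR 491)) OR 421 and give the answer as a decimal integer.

1023

0b1010011010 = 1010011010
893 = 1101111101
→ OR → 1111111111 = 1023
491 = 0111101011
→ OR → 1111111111 = 1023
421 = 0110100101
→ OR → 1111111111 = 1023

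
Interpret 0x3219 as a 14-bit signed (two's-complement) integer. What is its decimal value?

-3559

pattern = 11001000011001 (MSB is 1 ⇒ negative)
Invert: 00110111100110, add 1 → 00110111100111 = 3559, so the value is -3559.
(Equivalently: 12825 - 2^14 = 12825 - 16384 = -3559.)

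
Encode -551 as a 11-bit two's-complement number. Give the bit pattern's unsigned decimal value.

1497

551 in 11 bits: 01000100111
Invert: 10111011000
Add 1:  10111011001 = 1497
(Check: 2^11 - 551 = 2048 - 551 = 1497.)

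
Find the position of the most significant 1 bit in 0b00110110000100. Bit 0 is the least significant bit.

0b00110110000100 = 110110000100
The topmost 1 is at position 11 (since 2^11 = 2048 ≤ 3460 < 4096).

11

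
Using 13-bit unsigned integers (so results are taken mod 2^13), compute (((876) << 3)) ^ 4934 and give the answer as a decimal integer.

2086

876 = 0001101101100
→ << 3 (mod 2^13) → 1101101100000 = 7008
4934 = 1001101000110
→ ^ → 0100000100110 = 2086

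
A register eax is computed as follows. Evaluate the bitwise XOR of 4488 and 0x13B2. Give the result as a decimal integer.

570

4488 = 1000110001000
0x13B2 = 1001110110010
XOR → 0001000111010 = 570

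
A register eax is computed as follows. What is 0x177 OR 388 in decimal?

0x177 = 101110111
388 = 110000100
 OR → 111110111 = 503

503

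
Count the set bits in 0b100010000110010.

5

n = 100010000110010
Count the 1s: 1 + 1 + 1 + 1 + 1 = 5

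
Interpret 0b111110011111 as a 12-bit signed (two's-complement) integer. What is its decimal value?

pattern = 111110011111 (MSB is 1 ⇒ negative)
Invert: 000001100000, add 1 → 000001100001 = 97, so the value is -97.
(Equivalently: 3999 - 2^12 = 3999 - 4096 = -97.)

-97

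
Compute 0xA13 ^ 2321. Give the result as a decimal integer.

0xA13 = 101000010011
2321 = 100100010001
XOR → 001100000010 = 770

770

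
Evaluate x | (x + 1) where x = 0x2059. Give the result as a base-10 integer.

x = 10000001011001 = 8281
x + 1 = 10000001011010
OR    = 10000001011011 = 8283
(x | (x + 1) sets the lowest cleared bit.)

8283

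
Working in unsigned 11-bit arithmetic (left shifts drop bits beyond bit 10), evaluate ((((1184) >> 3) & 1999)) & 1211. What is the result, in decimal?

128

1184 = 10010100000
→ >> 3 → 00010010100 = 148
1999 = 11111001111
→ & → 00010000100 = 132
1211 = 10010111011
→ & → 00010000000 = 128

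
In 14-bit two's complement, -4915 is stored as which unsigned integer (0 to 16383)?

11469

4915 in 14 bits: 01001100110011
Invert: 10110011001100
Add 1:  10110011001101 = 11469
(Check: 2^14 - 4915 = 16384 - 4915 = 11469.)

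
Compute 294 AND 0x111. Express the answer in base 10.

294 = 100100110
0x111 = 100010001
AND → 100000000 = 256

256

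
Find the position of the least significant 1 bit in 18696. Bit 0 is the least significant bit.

3

18696 = 100100100001000
Trailing zeros: 3, so the lowest set bit is bit 3 (value 8).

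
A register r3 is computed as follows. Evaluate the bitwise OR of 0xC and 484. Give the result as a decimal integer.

492

0xC = 000001100
484 = 111100100
 OR → 111101100 = 492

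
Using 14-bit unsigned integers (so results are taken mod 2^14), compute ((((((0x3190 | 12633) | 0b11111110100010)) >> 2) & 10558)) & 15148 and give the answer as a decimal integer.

0x3190 = 11000110010000
12633 = 11000101011001
→ | → 11000111011001 = 12761
0b11111110100010 = 11111110100010
→ | → 11111111111011 = 16379
→ >> 2 → 00111111111110 = 4094
10558 = 10100100111110
→ & → 00100100111110 = 2366
15148 = 11101100101100
→ & → 00100100101100 = 2348

2348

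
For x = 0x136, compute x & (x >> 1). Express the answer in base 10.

18

x = 100110110 = 310
x>>1 = 010011011
AND  = 000010010 = 18
(x & (x >> 1) has a 1 wherever x has two consecutive 1 bits.)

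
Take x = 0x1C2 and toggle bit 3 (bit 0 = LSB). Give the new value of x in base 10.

x = 000111000010
bit 3 is currently 0; toggle it via x ^ (1 << 3) = x ^ 8
→ 000111001010 = 458

458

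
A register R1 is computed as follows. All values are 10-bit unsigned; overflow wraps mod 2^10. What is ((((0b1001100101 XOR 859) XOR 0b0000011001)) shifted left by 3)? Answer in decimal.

312

0b1001100101 = 1001100101
859 = 1101011011
→ XOR → 0100111110 = 318
0b0000011001 = 0000011001
→ XOR → 0100100111 = 295
→ shifted left by 3 (mod 2^10) → 0100111000 = 312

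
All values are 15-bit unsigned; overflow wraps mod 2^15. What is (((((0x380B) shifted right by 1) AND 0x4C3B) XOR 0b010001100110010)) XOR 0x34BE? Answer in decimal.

7053

0x380B = 011100000001011
→ shifted right by 1 → 001110000000101 = 7173
0x4C3B = 100110000111011
→ AND → 000110000000001 = 3073
0b010001100110010 = 010001100110010
→ XOR → 010111100110011 = 12083
0x34BE = 011010010111110
→ XOR → 001101110001101 = 7053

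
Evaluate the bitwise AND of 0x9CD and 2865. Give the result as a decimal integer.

0x9CD = 100111001101
2865 = 101100110001
AND → 100100000001 = 2305

2305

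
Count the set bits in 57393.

57393 = 1110000000110001
Count the 1s: 1 + 1 + 1 + 1 + 1 + 1 = 6

6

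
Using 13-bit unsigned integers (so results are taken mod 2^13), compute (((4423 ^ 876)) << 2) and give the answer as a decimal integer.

4423 = 1000101000111
876 = 0001101101100
→ ^ → 1001000101011 = 4651
→ << 2 (mod 2^13) → 0100010101100 = 2220

2220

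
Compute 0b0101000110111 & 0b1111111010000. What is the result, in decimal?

2576

a = 0101000110111
b = 1111111010000
AND → 0101000010000 = 2576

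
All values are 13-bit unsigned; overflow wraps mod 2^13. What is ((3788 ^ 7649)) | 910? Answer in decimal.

3788 = 0111011001100
7649 = 1110111100001
→ ^ → 1001100101101 = 4909
910 = 0001110001110
→ | → 1001110101111 = 5039

5039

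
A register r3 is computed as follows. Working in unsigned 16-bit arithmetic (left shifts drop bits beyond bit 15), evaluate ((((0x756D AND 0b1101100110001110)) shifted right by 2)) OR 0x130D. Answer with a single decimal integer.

5967

0x756D = 0111010101101101
0b1101100110001110 = 1101100110001110
→ AND → 0101000100001100 = 20748
→ shifted right by 2 → 0001010001000011 = 5187
0x130D = 0001001100001101
→ OR → 0001011101001111 = 5967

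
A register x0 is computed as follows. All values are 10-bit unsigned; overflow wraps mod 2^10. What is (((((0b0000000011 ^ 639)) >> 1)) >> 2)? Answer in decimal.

0b0000000011 = 0000000011
639 = 1001111111
→ ^ → 1001111100 = 636
→ >> 1 → 0100111110 = 318
→ >> 2 → 0001001111 = 79

79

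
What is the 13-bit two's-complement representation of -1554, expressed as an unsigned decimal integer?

6638

1554 in 13 bits: 0011000010010
Invert: 1100111101101
Add 1:  1100111101110 = 6638
(Check: 2^13 - 1554 = 8192 - 1554 = 6638.)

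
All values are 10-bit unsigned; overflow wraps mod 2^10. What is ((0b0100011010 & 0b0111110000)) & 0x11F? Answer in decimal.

272

0b0100011010 = 0100011010
0b0111110000 = 0111110000
→ & → 0100010000 = 272
0x11F = 0100011111
→ & → 0100010000 = 272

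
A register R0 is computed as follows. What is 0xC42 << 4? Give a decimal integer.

50208

0xC42 = 0000110001000010
shift left by 4 → 1100010000100000 = 50208
(equivalently, 3138 × 2^4 = 3138 × 16)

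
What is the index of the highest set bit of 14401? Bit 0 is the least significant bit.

13

14401 = 11100001000001
The topmost 1 is at position 13 (since 2^13 = 8192 ≤ 14401 < 16384).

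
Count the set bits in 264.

264 = 100001000
Count the 1s: 1 + 1 = 2

2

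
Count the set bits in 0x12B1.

6

0x12B1 = 1001010110001
Count the 1s: 1 + 1 + 1 + 1 + 1 + 1 = 6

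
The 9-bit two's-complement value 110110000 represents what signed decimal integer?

-80

pattern = 110110000 (MSB is 1 ⇒ negative)
Invert: 001001111, add 1 → 001010000 = 80, so the value is -80.
(Equivalently: 432 - 2^9 = 432 - 512 = -80.)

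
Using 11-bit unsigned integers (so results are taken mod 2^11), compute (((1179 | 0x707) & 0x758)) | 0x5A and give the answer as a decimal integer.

1179 = 10010011011
0x707 = 11100000111
→ | → 11110011111 = 1951
0x758 = 11101011000
→ & → 11100011000 = 1816
0x5A = 00001011010
→ | → 11101011010 = 1882

1882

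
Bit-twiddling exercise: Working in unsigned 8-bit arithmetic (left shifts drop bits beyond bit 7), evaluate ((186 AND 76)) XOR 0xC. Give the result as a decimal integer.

4

186 = 10111010
76 = 01001100
→ AND → 00001000 = 8
0xC = 00001100
→ XOR → 00000100 = 4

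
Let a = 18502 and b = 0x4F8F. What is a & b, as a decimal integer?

18438

18502 = 100100001000110
0x4F8F = 100111110001111
AND → 100100000000110 = 18438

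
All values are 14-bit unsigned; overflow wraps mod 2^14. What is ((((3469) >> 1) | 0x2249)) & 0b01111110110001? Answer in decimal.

1665

3469 = 00110110001101
→ >> 1 → 00011011000110 = 1734
0x2249 = 10001001001001
→ | → 10011011001111 = 9935
0b01111110110001 = 01111110110001
→ & → 00011010000001 = 1665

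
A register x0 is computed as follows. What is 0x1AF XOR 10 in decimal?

421

0x1AF = 110101111
10 = 000001010
XOR → 110100101 = 421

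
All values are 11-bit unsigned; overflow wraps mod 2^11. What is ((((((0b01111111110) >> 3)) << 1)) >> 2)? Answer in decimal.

0b01111111110 = 01111111110
→ >> 3 → 00001111111 = 127
→ << 1 (mod 2^11) → 00011111110 = 254
→ >> 2 → 00000111111 = 63

63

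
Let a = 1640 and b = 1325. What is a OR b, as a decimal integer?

1901

1640 = 11001101000
1325 = 10100101101
 OR → 11101101101 = 1901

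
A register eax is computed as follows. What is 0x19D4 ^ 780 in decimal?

6872

0x19D4 = 1100111010100
780 = 0001100001100
XOR → 1101011011000 = 6872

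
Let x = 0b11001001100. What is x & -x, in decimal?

4

x = 11001001100 = 1612
-x (two's complement) = …00110110100
AND   = 00000000100 = 4
(x & -x isolates the lowest set bit of x.)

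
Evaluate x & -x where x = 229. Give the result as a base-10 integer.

x = 11100101 = 229
-x (two's complement) = …00011011
AND   = 00000001 = 1
(x & -x isolates the lowest set bit of x.)

1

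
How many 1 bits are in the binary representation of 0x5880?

4

0x5880 = 101100010000000
Count the 1s: 1 + 1 + 1 + 1 = 4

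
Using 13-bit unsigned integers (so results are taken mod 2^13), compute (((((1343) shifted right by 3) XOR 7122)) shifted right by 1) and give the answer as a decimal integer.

3514

1343 = 0010100111111
→ shifted right by 3 → 0000010100111 = 167
7122 = 1101111010010
→ XOR → 1101101110101 = 7029
→ shifted right by 1 → 0110110111010 = 3514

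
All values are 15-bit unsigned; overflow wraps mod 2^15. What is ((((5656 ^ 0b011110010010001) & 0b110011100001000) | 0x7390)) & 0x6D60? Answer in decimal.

24832

5656 = 001011000011000
0b011110010010001 = 011110010010001
→ ^ → 010101010001001 = 10889
0b110011100001000 = 110011100001000
→ & → 010001000001000 = 8712
0x7390 = 111001110010000
→ | → 111001110011000 = 29592
0x6D60 = 110110101100000
→ & → 110000100000000 = 24832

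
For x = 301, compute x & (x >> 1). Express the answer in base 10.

4

x = 100101101 = 301
x>>1 = 010010110
AND  = 000000100 = 4
(x & (x >> 1) has a 1 wherever x has two consecutive 1 bits.)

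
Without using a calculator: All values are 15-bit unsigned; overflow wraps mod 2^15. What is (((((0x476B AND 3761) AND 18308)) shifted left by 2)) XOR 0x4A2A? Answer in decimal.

0x476B = 100011101101011
3761 = 000111010110001
→ AND → 000011000100001 = 1569
18308 = 100011110000100
→ AND → 000011000000000 = 1536
→ shifted left by 2 (mod 2^15) → 001100000000000 = 6144
0x4A2A = 100101000101010
→ XOR → 101001000101010 = 21034

21034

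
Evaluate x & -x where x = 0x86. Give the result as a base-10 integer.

2

x = 10000110 = 134
-x (two's complement) = …01111010
AND   = 00000010 = 2
(x & -x isolates the lowest set bit of x.)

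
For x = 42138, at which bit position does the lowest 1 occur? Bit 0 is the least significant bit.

42138 = 1010010010011010
Trailing zeros: 1, so the lowest set bit is bit 1 (value 2).

1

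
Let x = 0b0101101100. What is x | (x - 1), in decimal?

x = 101101100 = 364
x - 1 = 101101011
OR    = 101101111 = 367
(x | (x - 1) sets all bits below the lowest set bit.)

367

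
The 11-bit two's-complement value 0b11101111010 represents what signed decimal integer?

pattern = 11101111010 (MSB is 1 ⇒ negative)
Invert: 00010000101, add 1 → 00010000110 = 134, so the value is -134.
(Equivalently: 1914 - 2^11 = 1914 - 2048 = -134.)

-134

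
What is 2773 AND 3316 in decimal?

2773 = 101011010101
3316 = 110011110100
AND → 100011010100 = 2260

2260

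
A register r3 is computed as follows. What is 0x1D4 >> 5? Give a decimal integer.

0x1D4 = 111010100
shift right by 5 → 000001110 = 14
(equivalently, floor(468 / 32))

14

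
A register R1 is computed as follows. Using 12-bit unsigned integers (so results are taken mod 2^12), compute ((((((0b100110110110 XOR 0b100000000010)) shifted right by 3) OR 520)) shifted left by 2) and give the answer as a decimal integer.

2296

0b100110110110 = 100110110110
0b100000000010 = 100000000010
→ XOR → 000110110100 = 436
→ shifted right by 3 → 000000110110 = 54
520 = 001000001000
→ OR → 001000111110 = 574
→ shifted left by 2 (mod 2^12) → 100011111000 = 2296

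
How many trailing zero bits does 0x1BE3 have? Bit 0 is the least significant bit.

0x1BE3 = 1101111100011
Trailing zeros: 0, so the lowest set bit is bit 0 (value 1).

0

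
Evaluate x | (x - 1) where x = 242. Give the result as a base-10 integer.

243

x = 11110010 = 242
x - 1 = 11110001
OR    = 11110011 = 243
(x | (x - 1) sets all bits below the lowest set bit.)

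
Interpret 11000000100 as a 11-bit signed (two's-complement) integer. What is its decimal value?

pattern = 11000000100 (MSB is 1 ⇒ negative)
Invert: 00111111011, add 1 → 00111111100 = 508, so the value is -508.
(Equivalently: 1540 - 2^11 = 1540 - 2048 = -508.)

-508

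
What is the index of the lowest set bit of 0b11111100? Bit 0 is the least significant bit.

2

0b11111100 = 11111100
Trailing zeros: 2, so the lowest set bit is bit 2 (value 4).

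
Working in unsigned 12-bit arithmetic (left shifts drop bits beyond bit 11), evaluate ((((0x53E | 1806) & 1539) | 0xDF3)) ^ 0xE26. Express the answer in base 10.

0x53E = 010100111110
1806 = 011100001110
→ | → 011100111110 = 1854
1539 = 011000000011
→ & → 011000000010 = 1538
0xDF3 = 110111110011
→ | → 111111110011 = 4083
0xE26 = 111000100110
→ ^ → 000111010101 = 469

469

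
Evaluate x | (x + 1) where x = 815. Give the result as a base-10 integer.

x = 1100101111 = 815
x + 1 = 1100110000
OR    = 1100111111 = 831
(x | (x + 1) sets the lowest cleared bit.)

831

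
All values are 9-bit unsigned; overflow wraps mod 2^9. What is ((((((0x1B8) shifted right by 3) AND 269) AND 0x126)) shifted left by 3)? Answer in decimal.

0x1B8 = 110111000
→ shifted right by 3 → 000110111 = 55
269 = 100001101
→ AND → 000000101 = 5
0x126 = 100100110
→ AND → 000000100 = 4
→ shifted left by 3 (mod 2^9) → 000100000 = 32

32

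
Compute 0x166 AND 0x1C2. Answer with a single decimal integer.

0x166 = 101100110
0x1C2 = 111000010
AND → 101000010 = 322

322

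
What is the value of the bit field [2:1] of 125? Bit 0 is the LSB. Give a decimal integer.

2

v = 01111101
Shift right by 1: 0111110
Mask low 2 bits: 10 = 2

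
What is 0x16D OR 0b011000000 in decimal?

0x16D = 101101101
b = 011000000
 OR → 111101101 = 493

493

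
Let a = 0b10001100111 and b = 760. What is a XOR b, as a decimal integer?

1695

a = 10001100111
760 = 01011111000
XOR → 11010011111 = 1695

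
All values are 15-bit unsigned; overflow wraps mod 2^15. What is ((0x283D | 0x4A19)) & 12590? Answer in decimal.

8236

0x283D = 010100000111101
0x4A19 = 100101000011001
→ | → 110101000111101 = 27197
12590 = 011000100101110
→ & → 010000000101100 = 8236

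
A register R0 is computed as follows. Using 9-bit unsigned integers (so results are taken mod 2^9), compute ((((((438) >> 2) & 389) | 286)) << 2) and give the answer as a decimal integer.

438 = 110110110
→ >> 2 → 001101101 = 109
389 = 110000101
→ & → 000000101 = 5
286 = 100011110
→ | → 100011111 = 287
→ << 2 (mod 2^9) → 001111100 = 124

124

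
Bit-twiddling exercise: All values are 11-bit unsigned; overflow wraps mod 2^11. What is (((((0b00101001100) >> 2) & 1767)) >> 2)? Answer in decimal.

0b00101001100 = 00101001100
→ >> 2 → 00001010011 = 83
1767 = 11011100111
→ & → 00001000011 = 67
→ >> 2 → 00000010000 = 16

16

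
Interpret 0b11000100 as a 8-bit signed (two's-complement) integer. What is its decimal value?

-60

pattern = 11000100 (MSB is 1 ⇒ negative)
Invert: 00111011, add 1 → 00111100 = 60, so the value is -60.
(Equivalently: 196 - 2^8 = 196 - 256 = -60.)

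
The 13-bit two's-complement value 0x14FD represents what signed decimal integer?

pattern = 1010011111101 (MSB is 1 ⇒ negative)
Invert: 0101100000010, add 1 → 0101100000011 = 2819, so the value is -2819.
(Equivalently: 5373 - 2^13 = 5373 - 8192 = -2819.)

-2819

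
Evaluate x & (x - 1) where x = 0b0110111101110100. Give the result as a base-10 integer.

x = 110111101110100 = 28532
x - 1 = 110111101110011
AND   = 110111101110000 = 28528
(x & (x - 1) clears the lowest set bit of x.)

28528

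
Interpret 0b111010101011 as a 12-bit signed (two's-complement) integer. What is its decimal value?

pattern = 111010101011 (MSB is 1 ⇒ negative)
Invert: 000101010100, add 1 → 000101010101 = 341, so the value is -341.
(Equivalently: 3755 - 2^12 = 3755 - 4096 = -341.)

-341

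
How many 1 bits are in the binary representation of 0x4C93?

0x4C93 = 100110010010011
Count the 1s: 1 + 1 + 1 + 1 + 1 + 1 + 1 = 7

7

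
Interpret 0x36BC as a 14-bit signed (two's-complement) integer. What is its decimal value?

pattern = 11011010111100 (MSB is 1 ⇒ negative)
Invert: 00100101000011, add 1 → 00100101000100 = 2372, so the value is -2372.
(Equivalently: 14012 - 2^14 = 14012 - 16384 = -2372.)

-2372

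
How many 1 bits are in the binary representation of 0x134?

0x134 = 100110100
Count the 1s: 1 + 1 + 1 + 1 = 4

4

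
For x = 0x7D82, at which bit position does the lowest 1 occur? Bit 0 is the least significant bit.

0x7D82 = 111110110000010
Trailing zeros: 1, so the lowest set bit is bit 1 (value 2).

1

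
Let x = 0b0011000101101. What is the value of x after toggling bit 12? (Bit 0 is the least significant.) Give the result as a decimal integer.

5677

x = 0011000101101
bit 12 is currently 0; toggle it via x ^ (1 << 12) = x ^ 4096
→ 1011000101101 = 5677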